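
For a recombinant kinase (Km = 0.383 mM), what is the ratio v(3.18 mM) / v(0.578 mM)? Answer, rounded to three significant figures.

1.48

The fractional saturations are [S]/(Km+[S]) = 0.578/0.9610 = 0.6015 and 3.18/3.563 = 0.8925.
v₂/v₁ is just their ratio: 0.8925/0.6015 = 1.48.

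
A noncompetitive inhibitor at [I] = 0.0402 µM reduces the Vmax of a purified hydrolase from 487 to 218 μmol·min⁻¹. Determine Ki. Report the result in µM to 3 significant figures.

0.0326 µM

Noncompetitive: Vmax,app = Vmax/α with α = 1 + [I]/Ki.
α = Vmax/Vmax,app = 487/218 = 2.234.
Since α = 1 + [I]/Ki, [I]/Ki = 2.234 − 1 = 1.234 and Ki = 0.0402/1.234 = 0.0326 µM.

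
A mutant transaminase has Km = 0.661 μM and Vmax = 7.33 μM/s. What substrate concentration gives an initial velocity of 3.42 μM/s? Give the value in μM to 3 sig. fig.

0.578 μM

The required fractional saturation is v/Vmax = 3.42/7.33 = 0.4666.
Then [S]/(Km+[S]) = 0.4666 ⇒ [S] = 0.661 × 0.4666/(1 − 0.4666) = 0.578 μM.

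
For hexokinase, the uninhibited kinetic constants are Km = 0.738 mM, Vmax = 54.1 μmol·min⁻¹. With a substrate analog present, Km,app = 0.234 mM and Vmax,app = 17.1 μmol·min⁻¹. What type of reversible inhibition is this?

Both Km and Vmax decrease by the same factor (~3.16-fold) — characteristic of uncompetitive inhibition.

uncompetitive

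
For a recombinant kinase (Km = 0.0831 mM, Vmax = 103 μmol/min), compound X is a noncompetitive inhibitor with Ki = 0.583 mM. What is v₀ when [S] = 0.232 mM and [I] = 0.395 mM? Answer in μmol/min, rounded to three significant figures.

45.2 μmol/min

With α = 1 + [I]/Ki = 1 + 0.395/0.583 = 1.678, the noncompetitive rate law is v = (Vmax/α)·[S] / (Km + [S]).
v = (103/1.678)×0.232 / (0.0831 + 0.232) = 14.24/0.3151 = 45.2 μmol/min.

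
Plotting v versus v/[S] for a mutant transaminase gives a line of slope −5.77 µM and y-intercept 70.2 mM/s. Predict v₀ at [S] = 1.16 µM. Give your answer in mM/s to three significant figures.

11.8 mM/s

In the Eadie–Hofstee form v = Vmax − Km·(v/[S]), the slope is −Km and the intercept is Vmax, so Km = 5.77 µM and Vmax = 70.2 mM/s.
v = 70.2 × 1.16/(5.77 + 1.16) = 11.8 mM/s.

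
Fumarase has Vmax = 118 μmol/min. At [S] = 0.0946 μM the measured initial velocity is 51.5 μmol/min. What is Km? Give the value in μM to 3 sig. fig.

0.122 μM

v/Vmax = 51.5/118 = 0.4364 = [S]/(Km+[S]).
So Km + [S] = [S]/0.4364 = 0.2168 μM, giving Km = 0.2168 − 0.0946 = 0.122 μM.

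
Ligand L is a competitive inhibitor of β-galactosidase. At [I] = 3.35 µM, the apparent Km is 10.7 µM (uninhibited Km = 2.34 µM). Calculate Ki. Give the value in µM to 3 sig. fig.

Competitive: Km,app = α·Km with α = 1 + [I]/Ki.
α = Km,app/Km = 10.7/2.34 = 4.573.
Since α = 1 + [I]/Ki, [I]/Ki = 4.573 − 1 = 3.573 and Ki = 3.35/3.573 = 0.938 µM.

0.938 µM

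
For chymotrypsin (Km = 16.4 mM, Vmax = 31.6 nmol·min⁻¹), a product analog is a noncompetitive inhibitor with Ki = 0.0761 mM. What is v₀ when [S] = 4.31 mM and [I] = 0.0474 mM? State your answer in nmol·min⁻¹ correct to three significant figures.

With α = 1 + [I]/Ki = 1 + 0.0474/0.0761 = 1.623, the noncompetitive rate law is v = (Vmax/α)·[S] / (Km + [S]).
v = (31.6/1.623)×4.31 / (16.4 + 4.31) = 83.92/20.71 = 4.05 nmol·min⁻¹.

4.05 nmol·min⁻¹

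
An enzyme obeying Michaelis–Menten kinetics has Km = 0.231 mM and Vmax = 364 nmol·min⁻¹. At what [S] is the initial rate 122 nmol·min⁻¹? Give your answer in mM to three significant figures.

Rearranging v = Vmax[S]/(Km+[S]) gives [S] = Km·v/(Vmax − v).
[S] = 0.231 × 122 / (364 − 122) = 28.18/242.0 = 0.116 mM.

0.116 mM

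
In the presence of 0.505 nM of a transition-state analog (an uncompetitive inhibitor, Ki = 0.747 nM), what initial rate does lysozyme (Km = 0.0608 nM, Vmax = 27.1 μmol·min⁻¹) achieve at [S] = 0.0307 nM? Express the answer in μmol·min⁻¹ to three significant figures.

α = 1 + [I]/Ki = 1 + 0.505/0.747 = 1.676.
For an uncompetitive inhibitor, both parameters are divided by α, giving Vmax/α and Km/α: Km,app = 0.0363 nM, Vmax,app = 16.2 μmol·min⁻¹.
v = Vmax,app·[S]/(Km,app + [S]) = 16.2 × 0.0307/(0.0363 + 0.0307) = 7.41 μmol·min⁻¹.

7.41 μmol·min⁻¹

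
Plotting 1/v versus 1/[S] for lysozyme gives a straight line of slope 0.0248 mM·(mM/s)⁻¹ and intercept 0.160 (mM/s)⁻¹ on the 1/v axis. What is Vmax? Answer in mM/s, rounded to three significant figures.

The y-intercept of a Lineweaver–Burk plot equals 1/Vmax, so Vmax = 1/0.160 = 6.25 mM/s.

6.25 mM/s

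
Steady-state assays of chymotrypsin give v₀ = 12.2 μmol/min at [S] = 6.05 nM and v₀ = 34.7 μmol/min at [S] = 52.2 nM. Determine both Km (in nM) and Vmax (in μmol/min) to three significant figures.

In reciprocal form, 1/v = (Km/Vmax)·(1/[S]) + 1/Vmax. The two points give (1/[S], 1/v) = (0.1653, 0.08197) and (0.01916, 0.02882).
Slope = (0.08197 − 0.02882)/(0.1653 − 0.01916) = 0.3637; intercept = 0.08197 − 0.3637×0.1653 = 0.02185.
Vmax = 1/intercept = 45.8 μmol/min; Km = slope × Vmax = 0.3637 × 45.8 = 16.6 nM.

Km = 16.6 nM; Vmax = 45.8 μmol/min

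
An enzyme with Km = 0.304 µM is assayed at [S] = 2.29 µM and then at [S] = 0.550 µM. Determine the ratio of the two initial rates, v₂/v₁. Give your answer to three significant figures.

0.730

The fractional saturations are [S]/(Km+[S]) = 2.29/2.594 = 0.8828 and 0.550/0.8540 = 0.6440.
v₂/v₁ is just their ratio: 0.6440/0.8828 = 0.730.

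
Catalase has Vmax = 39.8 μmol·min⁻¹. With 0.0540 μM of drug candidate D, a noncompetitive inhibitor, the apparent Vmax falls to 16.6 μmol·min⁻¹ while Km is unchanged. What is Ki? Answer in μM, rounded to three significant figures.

Noncompetitive: Vmax,app = Vmax/α with α = 1 + [I]/Ki.
α = Vmax/Vmax,app = 39.8/16.6 = 2.398.
Ki = [I]/(α − 1) = 0.0540/1.398 = 0.0386 μM.

0.0386 μM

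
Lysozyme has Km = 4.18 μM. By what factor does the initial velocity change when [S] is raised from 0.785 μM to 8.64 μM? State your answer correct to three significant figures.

The fractional saturations are [S]/(Km+[S]) = 0.785/4.965 = 0.1581 and 8.64/12.82 = 0.6739.
v₂/v₁ is just their ratio: 0.6739/0.1581 = 4.26.

4.26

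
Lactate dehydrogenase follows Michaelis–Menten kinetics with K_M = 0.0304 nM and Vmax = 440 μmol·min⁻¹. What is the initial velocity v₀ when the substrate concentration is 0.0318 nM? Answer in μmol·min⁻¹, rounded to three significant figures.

225 μmol·min⁻¹

v = Vmax·[S]/(Km + [S]) = 440 × 0.0318 / (0.0304 + 0.0318)
  = 13.99 / 0.06220 = 225 μmol·min⁻¹.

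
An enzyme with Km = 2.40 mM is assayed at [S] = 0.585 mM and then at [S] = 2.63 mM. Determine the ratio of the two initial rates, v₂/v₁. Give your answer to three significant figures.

2.67

Since Vmax cancels, v₂/v₁ = [S]₂(Km+[S]₁) / [S]₁(Km+[S]₂).
= 2.63×(2.40+0.585) / (0.585×(2.40+2.63)) = 7.851/2.943 = 2.67.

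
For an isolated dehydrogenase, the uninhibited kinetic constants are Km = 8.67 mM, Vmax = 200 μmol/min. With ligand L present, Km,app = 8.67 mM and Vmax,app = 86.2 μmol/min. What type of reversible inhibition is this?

noncompetitive

Vmax decreases (200 → 86.2 μmol/min) while Km is unchanged — pure noncompetitive inhibition.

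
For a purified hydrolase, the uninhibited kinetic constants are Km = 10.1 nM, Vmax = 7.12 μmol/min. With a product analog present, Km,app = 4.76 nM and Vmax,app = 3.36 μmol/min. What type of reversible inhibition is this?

Both Km and Vmax decrease by the same factor (~2.12-fold) — characteristic of uncompetitive inhibition.

uncompetitive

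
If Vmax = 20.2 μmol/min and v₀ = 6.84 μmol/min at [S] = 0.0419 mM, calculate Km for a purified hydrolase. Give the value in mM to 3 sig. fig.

0.0818 mM

From v = Vmax[S]/(Km+[S]), Km = [S](Vmax − v)/v.
Km = 0.0419 × (20.2 − 6.84) / 6.84 = 0.5598/6.84 = 0.0818 mM.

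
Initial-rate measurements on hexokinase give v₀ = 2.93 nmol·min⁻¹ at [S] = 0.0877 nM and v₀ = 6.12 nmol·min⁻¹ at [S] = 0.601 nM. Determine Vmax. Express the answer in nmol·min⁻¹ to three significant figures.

From v = Vmax[S]/(Km+[S]), each point gives Vmax = v(Km+[S])/[S].
Equating: 2.93(Km+0.0877)/0.0877 = 6.12(Km+0.601)/0.601.
33.41·Km + 2.93 = 10.18·Km + 6.12, so (33.41 − 10.18)·Km = 6.12 − 2.93.
Km = 3.190/23.23 = 0.137 nM; then Vmax = 2.93(0.137+0.0877)/0.0877 = 7.52 nmol·min⁻¹.

7.52 nmol·min⁻¹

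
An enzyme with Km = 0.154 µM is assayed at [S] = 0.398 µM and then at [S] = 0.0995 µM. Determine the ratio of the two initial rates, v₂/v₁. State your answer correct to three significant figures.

0.544

Since Vmax cancels, v₂/v₁ = [S]₂(Km+[S]₁) / [S]₁(Km+[S]₂).
= 0.0995×(0.154+0.398) / (0.398×(0.154+0.0995)) = 0.05492/0.1009 = 0.544.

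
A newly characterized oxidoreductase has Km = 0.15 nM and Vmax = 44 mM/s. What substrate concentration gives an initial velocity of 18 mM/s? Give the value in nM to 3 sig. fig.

0.104 nM

Rearranging v = Vmax[S]/(Km+[S]) gives [S] = Km·v/(Vmax − v).
[S] = 0.15 × 18 / (44 − 18) = 2.700/26.00 = 0.104 nM.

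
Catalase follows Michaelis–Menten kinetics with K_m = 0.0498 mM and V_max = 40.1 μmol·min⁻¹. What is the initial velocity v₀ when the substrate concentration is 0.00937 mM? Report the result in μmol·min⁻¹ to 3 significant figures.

6.35 μmol·min⁻¹

v = Vmax·[S]/(Km + [S]) = 40.1 × 0.00937 / (0.0498 + 0.00937)
  = 0.3757 / 0.05917 = 6.35 μmol·min⁻¹.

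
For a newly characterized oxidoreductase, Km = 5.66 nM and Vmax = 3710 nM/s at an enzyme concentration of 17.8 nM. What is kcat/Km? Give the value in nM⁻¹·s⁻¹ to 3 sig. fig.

36.8 nM⁻¹·s⁻¹

kcat = Vmax/[E]total = 3710/17.8 = 208 s⁻¹.
kcat/Km = 208/5.66 = 36.8 nM⁻¹·s⁻¹.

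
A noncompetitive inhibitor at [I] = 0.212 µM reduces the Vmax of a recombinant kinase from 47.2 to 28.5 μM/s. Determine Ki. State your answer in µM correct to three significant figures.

Noncompetitive: Vmax,app = Vmax/α with α = 1 + [I]/Ki.
α = Vmax/Vmax,app = 47.2/28.5 = 1.656.
Ki = [I]/(α − 1) = 0.212/0.6561 = 0.323 µM.

0.323 µM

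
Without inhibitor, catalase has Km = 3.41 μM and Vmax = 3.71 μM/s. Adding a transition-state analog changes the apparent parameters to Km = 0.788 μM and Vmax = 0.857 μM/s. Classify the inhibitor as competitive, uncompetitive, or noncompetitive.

uncompetitive

Both Km and Vmax decrease by the same factor (~4.33-fold) — characteristic of uncompetitive inhibition.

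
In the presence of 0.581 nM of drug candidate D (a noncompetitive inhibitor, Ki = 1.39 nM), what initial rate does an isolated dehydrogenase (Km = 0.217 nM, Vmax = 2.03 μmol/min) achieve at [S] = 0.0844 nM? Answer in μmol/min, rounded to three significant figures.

0.401 μmol/min

α = 1 + [I]/Ki = 1 + 0.581/1.39 = 1.418.
For a noncompetitive inhibitor, Vmax is reduced to Vmax/α while Km is unchanged: Km,app = 0.217 nM, Vmax,app = 1.43 μmol/min.
v = Vmax,app·[S]/(Km,app + [S]) = 1.43 × 0.0844/(0.217 + 0.0844) = 0.401 μmol/min.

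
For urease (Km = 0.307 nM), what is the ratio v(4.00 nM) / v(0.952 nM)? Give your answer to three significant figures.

1.23

Since Vmax cancels, v₂/v₁ = [S]₂(Km+[S]₁) / [S]₁(Km+[S]₂).
= 4.00×(0.307+0.952) / (0.952×(0.307+4.00)) = 5.036/4.100 = 1.23.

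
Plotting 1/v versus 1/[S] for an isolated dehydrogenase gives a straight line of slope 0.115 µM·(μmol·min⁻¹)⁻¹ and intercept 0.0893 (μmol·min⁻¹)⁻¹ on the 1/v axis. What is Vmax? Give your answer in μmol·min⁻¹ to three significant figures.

11.2 μmol·min⁻¹

The y-intercept of a Lineweaver–Burk plot equals 1/Vmax, so Vmax = 1/0.0893 = 11.2 μmol·min⁻¹.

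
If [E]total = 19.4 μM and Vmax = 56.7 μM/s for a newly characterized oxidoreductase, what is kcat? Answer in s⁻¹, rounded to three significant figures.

kcat = Vmax/[E]total = 56.7 μM/s / 19.4 μM = 2.92 s⁻¹.

2.92 s⁻¹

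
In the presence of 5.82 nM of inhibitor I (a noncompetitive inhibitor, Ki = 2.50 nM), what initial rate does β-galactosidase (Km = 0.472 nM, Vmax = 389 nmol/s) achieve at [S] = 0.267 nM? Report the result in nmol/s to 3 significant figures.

42.2 nmol/s

With α = 1 + [I]/Ki = 1 + 5.82/2.50 = 3.328, the noncompetitive rate law is v = (Vmax/α)·[S] / (Km + [S]).
v = (389/3.328)×0.267 / (0.472 + 0.267) = 31.21/0.7390 = 42.2 nmol/s.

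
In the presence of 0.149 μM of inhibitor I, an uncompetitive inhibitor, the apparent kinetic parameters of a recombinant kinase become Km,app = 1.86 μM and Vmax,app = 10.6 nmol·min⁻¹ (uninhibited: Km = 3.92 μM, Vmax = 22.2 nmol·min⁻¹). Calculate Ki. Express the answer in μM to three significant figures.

0.136 μM

Uncompetitive: Vmax,app = Vmax/α (and Km,app = Km/α) with α = 1 + [I]/Ki.
α = Vmax/Vmax,app = 22.2/10.6 = 2.094.
Ki = [I]/(α − 1) = 0.149/1.094 = 0.136 μM.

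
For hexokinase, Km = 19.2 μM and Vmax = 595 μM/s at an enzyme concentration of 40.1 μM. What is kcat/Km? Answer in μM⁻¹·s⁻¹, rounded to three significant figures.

0.773 μM⁻¹·s⁻¹

kcat = Vmax/[E]total = 595/40.1 = 14.8 s⁻¹.
kcat/Km = 14.8/19.2 = 0.773 μM⁻¹·s⁻¹.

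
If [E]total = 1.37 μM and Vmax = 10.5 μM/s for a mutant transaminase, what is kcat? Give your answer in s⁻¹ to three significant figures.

kcat = Vmax/[E]total = 10.5 μM/s / 1.37 μM = 7.66 s⁻¹.

7.66 s⁻¹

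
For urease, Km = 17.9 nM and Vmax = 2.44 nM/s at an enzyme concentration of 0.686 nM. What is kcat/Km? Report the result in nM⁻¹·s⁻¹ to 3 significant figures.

0.199 nM⁻¹·s⁻¹

kcat = Vmax/[E]total = 2.44/0.686 = 3.56 s⁻¹.
kcat/Km = 3.56/17.9 = 0.199 nM⁻¹·s⁻¹.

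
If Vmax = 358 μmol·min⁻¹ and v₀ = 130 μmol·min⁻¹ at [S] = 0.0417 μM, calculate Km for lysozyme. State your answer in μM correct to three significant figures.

0.0731 μM

v/Vmax = 130/358 = 0.3631 = [S]/(Km+[S]).
So Km + [S] = [S]/0.3631 = 0.1148 μM, giving Km = 0.1148 − 0.0417 = 0.0731 μM.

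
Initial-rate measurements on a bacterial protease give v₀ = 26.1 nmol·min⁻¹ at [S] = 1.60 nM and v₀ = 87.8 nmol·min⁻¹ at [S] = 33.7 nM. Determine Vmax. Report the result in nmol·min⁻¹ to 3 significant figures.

99.5 nmol·min⁻¹

In reciprocal form, 1/v = (Km/Vmax)·(1/[S]) + 1/Vmax. The two points give (1/[S], 1/v) = (0.6250, 0.03831) and (0.02967, 0.01139).
Slope = (0.03831 − 0.01139)/(0.6250 − 0.02967) = 0.04523; intercept = 0.03831 − 0.04523×0.6250 = 0.01005.
Vmax = 1/intercept = 99.5 nmol·min⁻¹; Km = slope × Vmax = 0.04523 × 99.5 = 4.50 nM.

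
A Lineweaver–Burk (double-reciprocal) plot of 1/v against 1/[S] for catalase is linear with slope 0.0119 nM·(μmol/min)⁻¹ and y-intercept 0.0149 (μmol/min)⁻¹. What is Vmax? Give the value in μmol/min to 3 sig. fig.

67.1 μmol/min

The y-intercept of a Lineweaver–Burk plot equals 1/Vmax, so Vmax = 1/0.0149 = 67.1 μmol/min.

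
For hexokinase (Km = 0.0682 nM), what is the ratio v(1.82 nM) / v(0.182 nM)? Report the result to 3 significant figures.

The fractional saturations are [S]/(Km+[S]) = 0.182/0.2502 = 0.7274 and 1.82/1.888 = 0.9639.
v₂/v₁ is just their ratio: 0.9639/0.7274 = 1.33.

1.33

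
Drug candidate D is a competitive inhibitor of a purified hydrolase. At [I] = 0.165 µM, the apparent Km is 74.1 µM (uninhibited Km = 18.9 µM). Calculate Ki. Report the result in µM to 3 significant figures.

Competitive: Km,app = α·Km with α = 1 + [I]/Ki.
α = Km,app/Km = 74.1/18.9 = 3.921.
Since α = 1 + [I]/Ki, [I]/Ki = 3.921 − 1 = 2.921 and Ki = 0.165/2.921 = 0.0565 µM.

0.0565 µM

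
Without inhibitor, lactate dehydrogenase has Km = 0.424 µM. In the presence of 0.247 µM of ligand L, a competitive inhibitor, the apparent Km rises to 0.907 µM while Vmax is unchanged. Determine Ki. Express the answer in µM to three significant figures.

0.217 µM

Competitive: Km,app = α·Km with α = 1 + [I]/Ki.
α = Km,app/Km = 0.907/0.424 = 2.139.
Since α = 1 + [I]/Ki, [I]/Ki = 2.139 − 1 = 1.139 and Ki = 0.247/1.139 = 0.217 µM.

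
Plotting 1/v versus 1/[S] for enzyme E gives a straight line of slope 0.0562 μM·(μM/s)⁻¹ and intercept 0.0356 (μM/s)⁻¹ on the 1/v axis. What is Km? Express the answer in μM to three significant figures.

1.58 μM

y-intercept = 1/Vmax ⇒ Vmax = 28.1 μM/s; slope = Km/Vmax ⇒ Km = slope × Vmax.
Km = 0.0562 × 28.1 = 1.58 μM.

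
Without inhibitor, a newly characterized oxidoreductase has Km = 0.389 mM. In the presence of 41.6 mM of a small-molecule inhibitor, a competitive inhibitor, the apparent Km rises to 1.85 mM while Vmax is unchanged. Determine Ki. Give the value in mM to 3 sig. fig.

11.1 mM

Competitive: Km,app = α·Km with α = 1 + [I]/Ki.
α = Km,app/Km = 1.85/0.389 = 4.756.
Since α = 1 + [I]/Ki, [I]/Ki = 4.756 − 1 = 3.756 and Ki = 41.6/3.756 = 11.1 mM.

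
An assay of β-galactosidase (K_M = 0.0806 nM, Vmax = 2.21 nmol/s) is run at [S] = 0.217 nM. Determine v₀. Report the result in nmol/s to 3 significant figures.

[S]/(Km+[S]) = 0.217/0.2976 = 0.7292, the fractional saturation.
v = 0.7292 × Vmax = 0.7292 × 2.21 = 1.61 nmol/s.

1.61 nmol/s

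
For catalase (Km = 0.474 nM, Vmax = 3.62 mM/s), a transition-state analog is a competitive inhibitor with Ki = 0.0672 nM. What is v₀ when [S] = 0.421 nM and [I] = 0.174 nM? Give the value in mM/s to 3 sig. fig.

α = 1 + [I]/Ki = 1 + 0.174/0.0672 = 3.589.
For a competitive inhibitor, Vmax is unchanged and the apparent Km becomes α·Km: Km,app = 1.70 nM, Vmax,app = 3.62 mM/s.
v = Vmax,app·[S]/(Km,app + [S]) = 3.62 × 0.421/(1.70 + 0.421) = 0.718 mM/s.

0.718 mM/s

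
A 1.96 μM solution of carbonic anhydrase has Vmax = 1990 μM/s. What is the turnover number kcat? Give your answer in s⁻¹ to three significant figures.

1020 s⁻¹

kcat = Vmax/[E]total = 1990 μM/s / 1.96 μM = 1020 s⁻¹.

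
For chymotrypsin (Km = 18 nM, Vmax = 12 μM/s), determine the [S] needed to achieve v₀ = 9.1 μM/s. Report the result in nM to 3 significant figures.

56.5 nM

Rearranging v = Vmax[S]/(Km+[S]) gives [S] = Km·v/(Vmax − v).
[S] = 18 × 9.1 / (12 − 9.1) = 163.8/2.900 = 56.5 nM.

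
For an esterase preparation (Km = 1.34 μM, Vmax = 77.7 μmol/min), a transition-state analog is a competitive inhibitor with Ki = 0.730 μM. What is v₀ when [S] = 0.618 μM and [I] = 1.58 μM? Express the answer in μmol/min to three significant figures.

9.88 μmol/min

α = 1 + [I]/Ki = 1 + 1.58/0.730 = 3.164.
For a competitive inhibitor, Vmax is unchanged and the apparent Km becomes α·Km: Km,app = 4.24 μM, Vmax,app = 77.7 μmol/min.
v = Vmax,app·[S]/(Km,app + [S]) = 77.7 × 0.618/(4.24 + 0.618) = 9.88 μmol/min.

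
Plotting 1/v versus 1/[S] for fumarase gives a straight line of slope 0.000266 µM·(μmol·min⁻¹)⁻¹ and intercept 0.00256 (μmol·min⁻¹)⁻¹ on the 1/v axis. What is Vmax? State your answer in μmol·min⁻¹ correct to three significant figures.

391 μmol·min⁻¹

The y-intercept of a Lineweaver–Burk plot equals 1/Vmax, so Vmax = 1/0.00256 = 391 μmol·min⁻¹.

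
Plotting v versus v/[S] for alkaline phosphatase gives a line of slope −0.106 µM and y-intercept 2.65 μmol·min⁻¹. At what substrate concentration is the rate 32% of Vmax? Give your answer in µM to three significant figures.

The Eadie–Hofstee slope gives Km = 0.106 µM (slope = −Km).
v/Vmax = [S]/(Km+[S]) = 0.32 ⇒ [S] = Km·0.32/(1−0.32) = 0.106 × 0.4706 = 0.0499 µM.

0.0499 µM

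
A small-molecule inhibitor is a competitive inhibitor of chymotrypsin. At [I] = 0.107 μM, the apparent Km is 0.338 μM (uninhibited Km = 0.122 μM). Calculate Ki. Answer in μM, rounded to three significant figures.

0.0604 μM

Competitive: Km,app = α·Km with α = 1 + [I]/Ki.
α = Km,app/Km = 0.338/0.122 = 2.770.
Ki = [I]/(α − 1) = 0.107/1.770 = 0.0604 μM.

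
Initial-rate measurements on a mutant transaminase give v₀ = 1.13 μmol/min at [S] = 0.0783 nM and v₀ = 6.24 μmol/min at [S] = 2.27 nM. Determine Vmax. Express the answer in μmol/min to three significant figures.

7.44 μmol/min

In reciprocal form, 1/v = (Km/Vmax)·(1/[S]) + 1/Vmax. The two points give (1/[S], 1/v) = (12.77, 0.8850) and (0.4405, 0.1603).
Slope = (0.8850 − 0.1603)/(12.77 − 0.4405) = 0.05877; intercept = 0.8850 − 0.05877×12.77 = 0.1344.
Vmax = 1/intercept = 7.44 μmol/min; Km = slope × Vmax = 0.05877 × 7.44 = 0.437 nM.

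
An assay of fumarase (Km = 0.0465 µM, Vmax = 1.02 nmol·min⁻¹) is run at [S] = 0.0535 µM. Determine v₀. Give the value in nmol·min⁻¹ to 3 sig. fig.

[S]/(Km+[S]) = 0.0535/0.1000 = 0.5350, the fractional saturation.
v = 0.5350 × Vmax = 0.5350 × 1.02 = 0.546 nmol·min⁻¹.

0.546 nmol·min⁻¹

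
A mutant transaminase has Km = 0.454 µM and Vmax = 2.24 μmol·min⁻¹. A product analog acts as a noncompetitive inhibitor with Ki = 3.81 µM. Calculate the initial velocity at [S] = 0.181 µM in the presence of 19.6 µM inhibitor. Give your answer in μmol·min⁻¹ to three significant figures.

With α = 1 + [I]/Ki = 1 + 19.6/3.81 = 6.144, the noncompetitive rate law is v = (Vmax/α)·[S] / (Km + [S]).
v = (2.24/6.144)×0.181 / (0.454 + 0.181) = 0.06599/0.6350 = 0.104 μmol·min⁻¹.

0.104 μmol·min⁻¹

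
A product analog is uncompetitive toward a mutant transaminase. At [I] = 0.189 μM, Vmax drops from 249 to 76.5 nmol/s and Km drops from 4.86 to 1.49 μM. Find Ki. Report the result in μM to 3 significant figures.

0.0838 μM

Uncompetitive: Vmax,app = Vmax/α (and Km,app = Km/α) with α = 1 + [I]/Ki.
α = Vmax/Vmax,app = 249/76.5 = 3.255.
Since α = 1 + [I]/Ki, [I]/Ki = 3.255 − 1 = 2.255 and Ki = 0.189/2.255 = 0.0838 μM.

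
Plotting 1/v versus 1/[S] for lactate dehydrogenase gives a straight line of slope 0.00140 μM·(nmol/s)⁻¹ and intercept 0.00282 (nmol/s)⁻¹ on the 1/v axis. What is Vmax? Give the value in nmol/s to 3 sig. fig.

The y-intercept of a Lineweaver–Burk plot equals 1/Vmax, so Vmax = 1/0.00282 = 355 nmol/s.

355 nmol/s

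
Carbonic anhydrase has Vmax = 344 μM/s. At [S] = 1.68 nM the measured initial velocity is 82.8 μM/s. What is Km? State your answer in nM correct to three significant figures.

5.30 nM

v/Vmax = 82.8/344 = 0.2407 = [S]/(Km+[S]).
So Km + [S] = [S]/0.2407 = 6.980 nM, giving Km = 6.980 − 1.68 = 5.30 nM.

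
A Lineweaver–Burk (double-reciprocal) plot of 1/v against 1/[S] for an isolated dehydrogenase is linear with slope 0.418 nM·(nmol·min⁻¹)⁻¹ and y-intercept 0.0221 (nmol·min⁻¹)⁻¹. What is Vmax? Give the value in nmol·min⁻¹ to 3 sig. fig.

The y-intercept of a Lineweaver–Burk plot equals 1/Vmax, so Vmax = 1/0.0221 = 45.2 nmol·min⁻¹.

45.2 nmol·min⁻¹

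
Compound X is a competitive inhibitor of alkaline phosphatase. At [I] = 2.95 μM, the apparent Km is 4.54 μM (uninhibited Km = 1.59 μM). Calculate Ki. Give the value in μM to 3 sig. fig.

Competitive: Km,app = α·Km with α = 1 + [I]/Ki.
α = Km,app/Km = 4.54/1.59 = 2.855.
Since α = 1 + [I]/Ki, [I]/Ki = 2.855 − 1 = 1.855 and Ki = 2.95/1.855 = 1.59 μM.

1.59 μM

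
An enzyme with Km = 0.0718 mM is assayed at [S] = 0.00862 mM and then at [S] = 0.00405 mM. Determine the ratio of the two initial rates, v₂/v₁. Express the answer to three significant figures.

0.498

Since Vmax cancels, v₂/v₁ = [S]₂(Km+[S]₁) / [S]₁(Km+[S]₂).
= 0.00405×(0.0718+0.00862) / (0.00862×(0.0718+0.00405)) = 0.0003257/0.0006538 = 0.498.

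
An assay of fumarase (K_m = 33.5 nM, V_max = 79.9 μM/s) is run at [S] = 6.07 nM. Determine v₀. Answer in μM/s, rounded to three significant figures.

12.3 μM/s

v = Vmax·[S]/(Km + [S]) = 79.9 × 6.07 / (33.5 + 6.07)
  = 485.0 / 39.57 = 12.3 μM/s.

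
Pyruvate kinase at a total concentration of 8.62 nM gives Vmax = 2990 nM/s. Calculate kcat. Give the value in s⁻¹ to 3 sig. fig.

347 s⁻¹

kcat = Vmax/[E]total = 2990 nM/s / 8.62 nM = 347 s⁻¹.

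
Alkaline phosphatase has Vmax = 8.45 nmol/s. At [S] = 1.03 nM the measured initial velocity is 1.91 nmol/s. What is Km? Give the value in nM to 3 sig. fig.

From v = Vmax[S]/(Km+[S]), Km = [S](Vmax − v)/v.
Km = 1.03 × (8.45 − 1.91) / 1.91 = 6.736/1.91 = 3.53 nM.

3.53 nM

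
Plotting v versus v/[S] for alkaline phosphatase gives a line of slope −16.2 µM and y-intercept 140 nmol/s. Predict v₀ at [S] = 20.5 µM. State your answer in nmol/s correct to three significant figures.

78.2 nmol/s

In the Eadie–Hofstee form v = Vmax − Km·(v/[S]), the slope is −Km and the intercept is Vmax, so Km = 16.2 µM and Vmax = 140 nmol/s.
v = 140 × 20.5/(16.2 + 20.5) = 78.2 nmol/s.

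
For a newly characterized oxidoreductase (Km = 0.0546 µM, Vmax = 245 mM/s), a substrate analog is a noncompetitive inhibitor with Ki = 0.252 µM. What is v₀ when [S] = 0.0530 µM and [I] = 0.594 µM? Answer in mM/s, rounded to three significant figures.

35.9 mM/s

α = 1 + [I]/Ki = 1 + 0.594/0.252 = 3.357.
For a noncompetitive inhibitor, Vmax is reduced to Vmax/α while Km is unchanged: Km,app = 0.0546 µM, Vmax,app = 73.0 mM/s.
v = Vmax,app·[S]/(Km,app + [S]) = 73.0 × 0.0530/(0.0546 + 0.0530) = 35.9 mM/s.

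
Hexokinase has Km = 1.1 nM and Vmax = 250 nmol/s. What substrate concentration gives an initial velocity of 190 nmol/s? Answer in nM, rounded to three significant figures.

Rearranging v = Vmax[S]/(Km+[S]) gives [S] = Km·v/(Vmax − v).
[S] = 1.1 × 190 / (250 − 190) = 209.0/60.00 = 3.48 nM.

3.48 nM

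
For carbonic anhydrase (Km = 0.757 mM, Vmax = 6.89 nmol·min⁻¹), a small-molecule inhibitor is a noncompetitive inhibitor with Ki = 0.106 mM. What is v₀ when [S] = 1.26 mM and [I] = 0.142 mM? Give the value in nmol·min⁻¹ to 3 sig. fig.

1.84 nmol·min⁻¹

With α = 1 + [I]/Ki = 1 + 0.142/0.106 = 2.340, the noncompetitive rate law is v = (Vmax/α)·[S] / (Km + [S]).
v = (6.89/2.340)×1.26 / (0.757 + 1.26) = 3.711/2.017 = 1.84 nmol·min⁻¹.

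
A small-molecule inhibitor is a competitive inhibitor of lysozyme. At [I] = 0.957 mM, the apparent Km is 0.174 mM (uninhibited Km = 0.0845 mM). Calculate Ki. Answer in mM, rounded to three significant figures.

0.904 mM

Competitive: Km,app = α·Km with α = 1 + [I]/Ki.
α = Km,app/Km = 0.174/0.0845 = 2.059.
Since α = 1 + [I]/Ki, [I]/Ki = 2.059 − 1 = 1.059 and Ki = 0.957/1.059 = 0.904 mM.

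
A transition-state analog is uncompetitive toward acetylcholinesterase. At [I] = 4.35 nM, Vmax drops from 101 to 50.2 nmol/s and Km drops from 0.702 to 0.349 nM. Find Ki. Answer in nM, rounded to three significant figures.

Uncompetitive: Vmax,app = Vmax/α (and Km,app = Km/α) with α = 1 + [I]/Ki.
α = Vmax/Vmax,app = 101/50.2 = 2.012.
Ki = [I]/(α − 1) = 4.35/1.012 = 4.30 nM.

4.30 nM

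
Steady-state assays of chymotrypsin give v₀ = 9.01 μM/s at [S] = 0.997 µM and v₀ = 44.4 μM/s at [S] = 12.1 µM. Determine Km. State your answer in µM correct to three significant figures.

6.59 µM

In reciprocal form, 1/v = (Km/Vmax)·(1/[S]) + 1/Vmax. The two points give (1/[S], 1/v) = (1.003, 0.1110) and (0.08264, 0.02252).
Slope = (0.1110 − 0.02252)/(1.003 − 0.08264) = 0.09612; intercept = 0.1110 − 0.09612×1.003 = 0.01458.
Vmax = 1/intercept = 68.6 μM/s; Km = slope × Vmax = 0.09612 × 68.6 = 6.59 µM.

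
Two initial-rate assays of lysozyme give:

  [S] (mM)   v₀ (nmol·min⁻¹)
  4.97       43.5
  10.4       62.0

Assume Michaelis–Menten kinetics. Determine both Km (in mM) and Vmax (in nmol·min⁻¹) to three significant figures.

Km = 6.63 mM; Vmax = 102 nmol·min⁻¹

In reciprocal form, 1/v = (Km/Vmax)·(1/[S]) + 1/Vmax. The two points give (1/[S], 1/v) = (0.2012, 0.02299) and (0.09615, 0.01613).
Slope = (0.02299 − 0.01613)/(0.2012 − 0.09615) = 0.06530; intercept = 0.02299 − 0.06530×0.2012 = 0.009851.
Vmax = 1/intercept = 102 nmol·min⁻¹; Km = slope × Vmax = 0.06530 × 102 = 6.63 mM.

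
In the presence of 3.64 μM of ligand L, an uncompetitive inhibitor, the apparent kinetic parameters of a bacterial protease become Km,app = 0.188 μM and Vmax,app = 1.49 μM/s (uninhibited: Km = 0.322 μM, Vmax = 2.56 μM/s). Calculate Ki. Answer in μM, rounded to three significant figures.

5.07 μM

Uncompetitive: Vmax,app = Vmax/α (and Km,app = Km/α) with α = 1 + [I]/Ki.
α = Vmax/Vmax,app = 2.56/1.49 = 1.718.
Since α = 1 + [I]/Ki, [I]/Ki = 1.718 − 1 = 0.7181 and Ki = 3.64/0.7181 = 5.07 μM.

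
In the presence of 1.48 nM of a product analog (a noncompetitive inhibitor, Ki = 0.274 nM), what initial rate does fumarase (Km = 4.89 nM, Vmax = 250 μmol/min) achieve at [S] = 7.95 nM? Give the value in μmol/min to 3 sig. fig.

24.2 μmol/min

With α = 1 + [I]/Ki = 1 + 1.48/0.274 = 6.401, the noncompetitive rate law is v = (Vmax/α)·[S] / (Km + [S]).
v = (250/6.401)×7.95 / (4.89 + 7.95) = 310.5/12.84 = 24.2 μmol/min.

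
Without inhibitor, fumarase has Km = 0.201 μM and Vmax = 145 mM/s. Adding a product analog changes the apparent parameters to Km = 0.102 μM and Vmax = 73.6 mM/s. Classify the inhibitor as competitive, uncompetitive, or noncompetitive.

Both Km and Vmax decrease by the same factor (~1.97-fold) — characteristic of uncompetitive inhibition.

uncompetitive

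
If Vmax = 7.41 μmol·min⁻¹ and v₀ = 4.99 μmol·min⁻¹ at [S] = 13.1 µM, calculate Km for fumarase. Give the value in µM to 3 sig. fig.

6.35 µM

From v = Vmax[S]/(Km+[S]), Km = [S](Vmax − v)/v.
Km = 13.1 × (7.41 − 4.99) / 4.99 = 31.70/4.99 = 6.35 µM.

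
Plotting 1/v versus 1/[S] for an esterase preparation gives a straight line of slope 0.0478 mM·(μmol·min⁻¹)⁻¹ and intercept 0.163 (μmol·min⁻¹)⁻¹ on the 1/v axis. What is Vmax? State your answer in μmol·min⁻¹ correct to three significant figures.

6.13 μmol·min⁻¹

The y-intercept of a Lineweaver–Burk plot equals 1/Vmax, so Vmax = 1/0.163 = 6.13 μmol·min⁻¹.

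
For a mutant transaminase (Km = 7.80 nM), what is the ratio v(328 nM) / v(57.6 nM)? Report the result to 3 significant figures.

The fractional saturations are [S]/(Km+[S]) = 57.6/65.40 = 0.8807 and 328/335.8 = 0.9768.
v₂/v₁ is just their ratio: 0.9768/0.8807 = 1.11.

1.11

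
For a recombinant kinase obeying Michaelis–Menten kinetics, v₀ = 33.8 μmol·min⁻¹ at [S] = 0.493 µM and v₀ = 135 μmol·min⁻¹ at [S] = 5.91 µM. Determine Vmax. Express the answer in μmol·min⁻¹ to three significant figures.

186 μmol·min⁻¹

From v = Vmax[S]/(Km+[S]), each point gives Vmax = v(Km+[S])/[S].
Equating: 33.8(Km+0.493)/0.493 = 135(Km+5.91)/5.91.
68.56·Km + 33.8 = 22.84·Km + 135, so (68.56 − 22.84)·Km = 135 − 33.8.
Km = 101.2/45.72 = 2.21 µM; then Vmax = 33.8(2.21+0.493)/0.493 = 186 μmol·min⁻¹.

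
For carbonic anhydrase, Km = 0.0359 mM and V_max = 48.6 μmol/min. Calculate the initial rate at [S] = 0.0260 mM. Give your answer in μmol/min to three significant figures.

20.4 μmol/min

v = Vmax·[S]/(Km + [S]) = 48.6 × 0.0260 / (0.0359 + 0.0260)
  = 1.264 / 0.06190 = 20.4 μmol/min.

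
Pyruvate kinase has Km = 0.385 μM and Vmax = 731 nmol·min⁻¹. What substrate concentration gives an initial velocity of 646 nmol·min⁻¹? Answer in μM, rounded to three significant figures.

2.93 μM

Rearranging v = Vmax[S]/(Km+[S]) gives [S] = Km·v/(Vmax − v).
[S] = 0.385 × 646 / (731 − 646) = 248.7/85.00 = 2.93 μM.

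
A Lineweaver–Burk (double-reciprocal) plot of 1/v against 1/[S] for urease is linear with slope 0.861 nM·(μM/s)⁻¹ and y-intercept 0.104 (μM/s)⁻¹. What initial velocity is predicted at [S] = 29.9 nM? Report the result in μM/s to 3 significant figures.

7.53 μM/s

The y-intercept is 1/Vmax, so Vmax = 1/0.104 = 9.62 μM/s.
The slope is Km/Vmax, so Km = 0.861 × 9.62 = 8.28 nM.
Then v = 9.62 × 29.9/(8.28 + 29.9) = 7.53 μM/s.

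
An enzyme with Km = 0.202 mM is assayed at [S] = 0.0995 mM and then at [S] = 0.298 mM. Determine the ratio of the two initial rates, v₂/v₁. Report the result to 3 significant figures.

The fractional saturations are [S]/(Km+[S]) = 0.0995/0.3015 = 0.3300 and 0.298/0.5000 = 0.5960.
v₂/v₁ is just their ratio: 0.5960/0.3300 = 1.81.

1.81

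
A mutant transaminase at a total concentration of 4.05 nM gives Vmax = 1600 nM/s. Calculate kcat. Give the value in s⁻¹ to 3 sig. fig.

kcat = Vmax/[E]total = 1600 nM/s / 4.05 nM = 395 s⁻¹.

395 s⁻¹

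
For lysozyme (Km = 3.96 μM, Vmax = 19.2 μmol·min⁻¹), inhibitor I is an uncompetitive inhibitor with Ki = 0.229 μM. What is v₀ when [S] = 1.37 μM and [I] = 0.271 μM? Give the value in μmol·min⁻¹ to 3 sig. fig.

With α = 1 + [I]/Ki = 1 + 0.271/0.229 = 2.183, the uncompetitive rate law is v = (Vmax/α)·[S] / (Km/α + [S]).
v = (19.2/2.183)×1.37 / (3.96/2.183 + 1.37) = 12.05/3.184 = 3.78 μmol·min⁻¹.

3.78 μmol·min⁻¹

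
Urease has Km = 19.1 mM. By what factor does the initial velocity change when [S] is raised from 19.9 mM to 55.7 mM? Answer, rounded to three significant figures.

The fractional saturations are [S]/(Km+[S]) = 19.9/39.00 = 0.5103 and 55.7/74.80 = 0.7447.
v₂/v₁ is just their ratio: 0.7447/0.5103 = 1.46.

1.46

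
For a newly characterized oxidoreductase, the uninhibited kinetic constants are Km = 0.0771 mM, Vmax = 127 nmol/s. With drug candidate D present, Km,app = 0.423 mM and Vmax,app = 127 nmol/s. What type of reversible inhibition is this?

competitive

Km increases (0.0771 → 0.423 mM) while Vmax is unchanged — the hallmark of competitive inhibition.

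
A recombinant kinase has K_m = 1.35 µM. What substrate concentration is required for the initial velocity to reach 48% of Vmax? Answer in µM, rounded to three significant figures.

1.25 µM

v/Vmax = [S]/(Km+[S]) = 0.48, so [S] = Km·0.48/(1 − 0.48) = 1.35 × 0.9231.
[S] = 1.25 µM.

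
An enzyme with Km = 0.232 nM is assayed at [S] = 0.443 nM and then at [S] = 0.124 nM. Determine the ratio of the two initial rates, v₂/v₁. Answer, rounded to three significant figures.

The fractional saturations are [S]/(Km+[S]) = 0.443/0.6750 = 0.6563 and 0.124/0.3560 = 0.3483.
v₂/v₁ is just their ratio: 0.3483/0.6563 = 0.531.

0.531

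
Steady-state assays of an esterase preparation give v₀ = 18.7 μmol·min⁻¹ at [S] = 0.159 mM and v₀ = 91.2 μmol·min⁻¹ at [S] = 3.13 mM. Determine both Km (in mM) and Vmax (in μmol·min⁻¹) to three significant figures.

Km = 0.819 mM; Vmax = 115 μmol·min⁻¹

In reciprocal form, 1/v = (Km/Vmax)·(1/[S]) + 1/Vmax. The two points give (1/[S], 1/v) = (6.289, 0.05348) and (0.3195, 0.01096).
Slope = (0.05348 − 0.01096)/(6.289 − 0.3195) = 0.007121; intercept = 0.05348 − 0.007121×6.289 = 0.008690.
Vmax = 1/intercept = 115 μmol·min⁻¹; Km = slope × Vmax = 0.007121 × 115 = 0.819 mM.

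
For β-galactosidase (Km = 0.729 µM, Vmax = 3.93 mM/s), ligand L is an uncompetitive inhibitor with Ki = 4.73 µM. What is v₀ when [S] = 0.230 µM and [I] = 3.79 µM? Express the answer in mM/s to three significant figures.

0.791 mM/s

With α = 1 + [I]/Ki = 1 + 3.79/4.73 = 1.801, the uncompetitive rate law is v = (Vmax/α)·[S] / (Km/α + [S]).
v = (3.93/1.801)×0.230 / (0.729/1.801 + 0.230) = 0.5018/0.6347 = 0.791 mM/s.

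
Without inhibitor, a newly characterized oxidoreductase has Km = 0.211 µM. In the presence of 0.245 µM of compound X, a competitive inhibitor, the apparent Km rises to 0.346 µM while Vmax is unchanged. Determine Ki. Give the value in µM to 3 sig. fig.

Competitive: Km,app = α·Km with α = 1 + [I]/Ki.
α = Km,app/Km = 0.346/0.211 = 1.640.
Since α = 1 + [I]/Ki, [I]/Ki = 1.640 − 1 = 0.6398 and Ki = 0.245/0.6398 = 0.383 µM.

0.383 µM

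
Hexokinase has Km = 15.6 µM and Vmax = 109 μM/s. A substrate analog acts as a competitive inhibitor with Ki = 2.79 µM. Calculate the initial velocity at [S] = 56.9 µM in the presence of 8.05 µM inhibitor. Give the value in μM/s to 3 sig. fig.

With α = 1 + [I]/Ki = 1 + 8.05/2.79 = 3.885, the competitive rate law is v = Vmax[S] / (αKm + [S]).
v = 109×56.9 / (3.885×15.6 + 56.9) = 6202/117.5 = 52.8 μM/s.

52.8 μM/s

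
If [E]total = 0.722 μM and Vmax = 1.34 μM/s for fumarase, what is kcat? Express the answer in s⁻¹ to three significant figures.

1.86 s⁻¹

kcat = Vmax/[E]total = 1.34 μM/s / 0.722 μM = 1.86 s⁻¹.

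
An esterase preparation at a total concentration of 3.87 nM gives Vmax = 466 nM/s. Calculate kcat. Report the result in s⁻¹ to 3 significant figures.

kcat = Vmax/[E]total = 466 nM/s / 3.87 nM = 120 s⁻¹.

120 s⁻¹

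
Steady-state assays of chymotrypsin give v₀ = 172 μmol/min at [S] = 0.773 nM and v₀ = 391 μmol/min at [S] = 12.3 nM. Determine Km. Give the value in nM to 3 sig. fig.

1.15 nM

In reciprocal form, 1/v = (Km/Vmax)·(1/[S]) + 1/Vmax. The two points give (1/[S], 1/v) = (1.294, 0.005814) and (0.08130, 0.002558).
Slope = (0.005814 − 0.002558)/(1.294 − 0.08130) = 0.002686; intercept = 0.005814 − 0.002686×1.294 = 0.002339.
Vmax = 1/intercept = 428 μmol/min; Km = slope × Vmax = 0.002686 × 428 = 1.15 nM.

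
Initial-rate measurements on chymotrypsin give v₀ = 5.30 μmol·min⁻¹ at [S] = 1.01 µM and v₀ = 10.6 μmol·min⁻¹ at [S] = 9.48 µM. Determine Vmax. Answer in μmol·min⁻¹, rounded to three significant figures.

12.0 μmol·min⁻¹

From v = Vmax[S]/(Km+[S]), each point gives Vmax = v(Km+[S])/[S].
Equating: 5.30(Km+1.01)/1.01 = 10.6(Km+9.48)/9.48.
5.248·Km + 5.30 = 1.118·Km + 10.6, so (5.248 − 1.118)·Km = 10.6 − 5.30.
Km = 5.300/4.129 = 1.28 µM; then Vmax = 5.30(1.28+1.01)/1.01 = 12.0 μmol·min⁻¹.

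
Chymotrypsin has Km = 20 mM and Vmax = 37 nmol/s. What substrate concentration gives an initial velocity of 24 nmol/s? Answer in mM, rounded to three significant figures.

The required fractional saturation is v/Vmax = 24/37 = 0.6486.
Then [S]/(Km+[S]) = 0.6486 ⇒ [S] = 20 × 0.6486/(1 − 0.6486) = 36.9 mM.

36.9 mM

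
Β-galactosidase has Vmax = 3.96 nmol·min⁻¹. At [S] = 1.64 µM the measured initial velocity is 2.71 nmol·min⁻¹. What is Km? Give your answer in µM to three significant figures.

0.756 µM

From v = Vmax[S]/(Km+[S]), Km = [S](Vmax − v)/v.
Km = 1.64 × (3.96 − 2.71) / 2.71 = 2.050/2.71 = 0.756 µM.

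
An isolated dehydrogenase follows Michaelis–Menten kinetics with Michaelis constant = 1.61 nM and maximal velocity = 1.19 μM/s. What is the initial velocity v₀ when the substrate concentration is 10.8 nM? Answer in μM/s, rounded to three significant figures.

v = Vmax·[S]/(Km + [S]) = 1.19 × 10.8 / (1.61 + 10.8)
  = 12.85 / 12.41 = 1.04 μM/s.

1.04 μM/s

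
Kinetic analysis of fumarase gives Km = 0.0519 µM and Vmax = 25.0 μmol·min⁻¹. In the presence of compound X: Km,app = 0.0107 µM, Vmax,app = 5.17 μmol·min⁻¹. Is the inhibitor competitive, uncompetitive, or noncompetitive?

Both Km and Vmax decrease by the same factor (~4.84-fold) — characteristic of uncompetitive inhibition.

uncompetitive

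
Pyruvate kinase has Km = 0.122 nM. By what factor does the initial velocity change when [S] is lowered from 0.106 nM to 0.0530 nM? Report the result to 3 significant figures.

Since Vmax cancels, v₂/v₁ = [S]₂(Km+[S]₁) / [S]₁(Km+[S]₂).
= 0.0530×(0.122+0.106) / (0.106×(0.122+0.0530)) = 0.01208/0.01855 = 0.651.

0.651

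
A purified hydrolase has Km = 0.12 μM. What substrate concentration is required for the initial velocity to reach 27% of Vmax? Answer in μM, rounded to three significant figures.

v/Vmax = [S]/(Km+[S]) = 0.27, so [S] = Km·0.27/(1 − 0.27) = 0.12 × 0.3699.
[S] = 0.0444 μM.

0.0444 μM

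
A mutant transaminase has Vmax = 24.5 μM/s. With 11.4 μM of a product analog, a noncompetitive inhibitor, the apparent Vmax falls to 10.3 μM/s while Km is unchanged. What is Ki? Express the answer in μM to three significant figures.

Noncompetitive: Vmax,app = Vmax/α with α = 1 + [I]/Ki.
α = Vmax/Vmax,app = 24.5/10.3 = 2.379.
Since α = 1 + [I]/Ki, [I]/Ki = 2.379 − 1 = 1.379 and Ki = 11.4/1.379 = 8.27 μM.

8.27 μM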